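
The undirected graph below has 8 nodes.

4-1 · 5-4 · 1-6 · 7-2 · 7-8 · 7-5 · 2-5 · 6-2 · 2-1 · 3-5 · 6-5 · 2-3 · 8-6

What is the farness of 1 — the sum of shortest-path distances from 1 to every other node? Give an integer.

Distances from 1: 2:1, 3:2, 4:1, 5:2, 6:1, 7:2, 8:2.
Sum = 1 + 2 + 1 + 2 + 1 + 2 + 2 = 11.

11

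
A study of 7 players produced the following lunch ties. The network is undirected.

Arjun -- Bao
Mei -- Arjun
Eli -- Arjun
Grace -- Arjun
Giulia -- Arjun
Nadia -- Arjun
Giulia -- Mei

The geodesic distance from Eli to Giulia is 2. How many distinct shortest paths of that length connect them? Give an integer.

The shortest distance is 2, and the only length-2 path is Eli–Arjun–Giulia. So there is exactly 1 shortest path.

1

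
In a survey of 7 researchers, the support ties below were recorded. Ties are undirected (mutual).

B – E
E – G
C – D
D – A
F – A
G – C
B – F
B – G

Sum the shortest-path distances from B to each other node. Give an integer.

10

Distances from B: A:2, C:2, D:3, E:1, F:1, G:1.
Sum = 2 + 2 + 3 + 1 + 1 + 1 = 10.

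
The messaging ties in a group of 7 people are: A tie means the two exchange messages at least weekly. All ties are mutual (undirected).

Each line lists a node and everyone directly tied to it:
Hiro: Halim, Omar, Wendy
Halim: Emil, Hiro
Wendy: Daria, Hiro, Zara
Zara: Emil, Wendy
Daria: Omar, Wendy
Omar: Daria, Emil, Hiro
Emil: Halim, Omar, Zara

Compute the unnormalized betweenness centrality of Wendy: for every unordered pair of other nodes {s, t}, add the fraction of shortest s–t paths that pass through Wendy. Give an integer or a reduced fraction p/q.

Pairs whose geodesics pass through Wendy — Hiro–Zara: 1; Hiro–Daria: 1/2; Halim–Daria: 1/3; Zara–Daria: 1.
All other pairs contribute 0.
Summing the contributions gives betweenness(Wendy) = 17/6.

17/6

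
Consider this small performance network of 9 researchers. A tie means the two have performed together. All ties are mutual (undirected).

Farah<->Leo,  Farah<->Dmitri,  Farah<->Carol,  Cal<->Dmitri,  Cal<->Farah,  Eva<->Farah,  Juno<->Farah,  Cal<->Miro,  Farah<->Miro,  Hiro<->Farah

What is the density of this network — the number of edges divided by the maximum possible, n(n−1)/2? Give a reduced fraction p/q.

There are 10 edges and 9 nodes, so the maximum possible is C(9,2) = 36.
Density = 10/36 = 5/18.

5/18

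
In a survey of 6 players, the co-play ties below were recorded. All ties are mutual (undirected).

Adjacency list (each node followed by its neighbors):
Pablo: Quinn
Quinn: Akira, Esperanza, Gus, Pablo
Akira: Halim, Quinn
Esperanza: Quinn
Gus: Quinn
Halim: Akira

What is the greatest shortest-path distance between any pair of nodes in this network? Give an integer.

Eccentricity of each node (its greatest distance to any other): Akira:2, Esperanza:3, Gus:3, Halim:3, Pablo:3, Quinn:2.
The maximum eccentricity is 3, realized for instance by the pair Gus–Halim via Gus – Quinn – Akira – Halim. So the diameter is 3.

3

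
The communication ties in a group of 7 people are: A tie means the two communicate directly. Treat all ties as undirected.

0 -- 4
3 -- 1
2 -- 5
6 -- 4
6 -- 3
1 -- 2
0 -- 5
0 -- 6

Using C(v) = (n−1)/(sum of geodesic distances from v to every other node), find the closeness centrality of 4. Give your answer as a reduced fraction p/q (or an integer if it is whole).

Distances from 4: 0:1, 1:3, 2:3, 3:2, 5:2, 6:1. Sum = 12.
n = 7, so closeness = 6/12 = 1/2.

1/2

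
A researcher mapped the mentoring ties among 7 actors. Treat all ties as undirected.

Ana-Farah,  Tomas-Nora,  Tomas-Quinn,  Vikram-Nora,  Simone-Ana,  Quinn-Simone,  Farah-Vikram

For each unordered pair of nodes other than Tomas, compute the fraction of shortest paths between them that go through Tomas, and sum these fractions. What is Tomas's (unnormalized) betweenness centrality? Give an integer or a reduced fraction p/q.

3

Pairs whose geodesics pass through Tomas — Quinn–Vikram: 1; Quinn–Nora: 1; Simone–Nora: 1.
All other pairs contribute 0.
Summing the contributions gives betweenness(Tomas) = 3.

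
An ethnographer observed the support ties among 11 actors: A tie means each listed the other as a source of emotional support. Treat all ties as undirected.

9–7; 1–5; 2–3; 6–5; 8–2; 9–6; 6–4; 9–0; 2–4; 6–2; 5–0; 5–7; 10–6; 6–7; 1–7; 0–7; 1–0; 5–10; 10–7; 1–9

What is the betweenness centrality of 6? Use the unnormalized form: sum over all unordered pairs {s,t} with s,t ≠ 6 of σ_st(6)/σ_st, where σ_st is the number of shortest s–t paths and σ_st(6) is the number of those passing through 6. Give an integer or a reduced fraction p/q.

99/4

Pairs whose geodesics pass through 6 — 10–9: 1/2; 10–8: 1; 10–4: 1; 10–2: 1; 10–3: 1; 5–9: 1/4; 5–8: 1; 5–4: 1; 5–2: 1; 5–3: 1; 1–8: 3/3; 1–4: 3/3; 1–2: 3/3; 1–3: 3/3 … (+12 more pairs).
All other pairs contribute 0.
Summing the contributions gives betweenness(6) = 99/4.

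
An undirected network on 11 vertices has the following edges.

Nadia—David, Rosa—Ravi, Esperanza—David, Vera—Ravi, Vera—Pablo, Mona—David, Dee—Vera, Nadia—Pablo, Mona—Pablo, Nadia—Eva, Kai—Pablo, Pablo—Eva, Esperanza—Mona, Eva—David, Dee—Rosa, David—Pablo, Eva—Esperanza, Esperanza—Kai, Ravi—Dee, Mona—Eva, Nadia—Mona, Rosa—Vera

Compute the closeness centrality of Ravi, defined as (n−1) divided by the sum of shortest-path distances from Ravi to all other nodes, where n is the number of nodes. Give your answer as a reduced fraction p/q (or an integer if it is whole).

5/12

Distances from Ravi: David:3, Dee:1, Esperanza:4, Eva:3, Kai:3, Mona:3, Nadia:3, Pablo:2, Rosa:1, Vera:1. Sum = 24.
n = 11, so closeness = 10/24 = 5/12.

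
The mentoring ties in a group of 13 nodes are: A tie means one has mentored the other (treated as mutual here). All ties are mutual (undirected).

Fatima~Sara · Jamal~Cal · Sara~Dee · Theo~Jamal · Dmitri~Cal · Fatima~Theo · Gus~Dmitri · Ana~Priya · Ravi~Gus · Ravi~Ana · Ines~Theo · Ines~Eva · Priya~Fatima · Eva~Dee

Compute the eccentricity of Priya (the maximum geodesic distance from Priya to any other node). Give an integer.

Distances from Priya: Ana:1, Cal:4, Dee:3, Dmitri:4, Eva:4, Fatima:1, Gus:3, Ines:3, Jamal:3, Ravi:2, Sara:2, Theo:2.
The largest is 4 (to Dmitri, Eva, and Cal), so the eccentricity of Priya is 4.

4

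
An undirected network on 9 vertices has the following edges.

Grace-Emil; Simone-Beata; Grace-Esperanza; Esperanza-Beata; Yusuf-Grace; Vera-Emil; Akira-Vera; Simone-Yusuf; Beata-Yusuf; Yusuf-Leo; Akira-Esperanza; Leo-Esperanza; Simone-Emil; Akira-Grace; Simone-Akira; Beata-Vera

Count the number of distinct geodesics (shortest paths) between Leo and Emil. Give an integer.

3

The shortest distance is 3. The length-3 paths are: Leo–Yusuf–Simone–Emil; Leo–Esperanza–Grace–Emil; Leo–Yusuf–Grace–Emil.
That gives 3 distinct shortest paths.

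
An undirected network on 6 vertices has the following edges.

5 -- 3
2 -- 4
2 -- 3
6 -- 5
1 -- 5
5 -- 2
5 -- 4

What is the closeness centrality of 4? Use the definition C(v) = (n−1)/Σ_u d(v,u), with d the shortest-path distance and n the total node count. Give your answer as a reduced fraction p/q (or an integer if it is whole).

5/8

Distances from 4: 1:2, 2:1, 3:2, 5:1, 6:2. Sum = 8.
n = 6, so closeness = 5/8.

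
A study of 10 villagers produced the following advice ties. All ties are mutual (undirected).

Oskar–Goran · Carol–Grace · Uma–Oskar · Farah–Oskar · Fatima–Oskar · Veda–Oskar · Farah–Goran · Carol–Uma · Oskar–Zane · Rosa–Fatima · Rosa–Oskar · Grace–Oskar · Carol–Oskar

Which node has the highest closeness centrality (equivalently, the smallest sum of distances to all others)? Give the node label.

Oskar

Farness (sum of distances to all others) for each node — Carol:15, Farah:16, Fatima:16, Goran:16, Grace:16, Oskar:9, Rosa:16, Uma:16, Veda:17, Zane:17.
The smallest farness is 9, for Oskar, so Oskar has the highest closeness.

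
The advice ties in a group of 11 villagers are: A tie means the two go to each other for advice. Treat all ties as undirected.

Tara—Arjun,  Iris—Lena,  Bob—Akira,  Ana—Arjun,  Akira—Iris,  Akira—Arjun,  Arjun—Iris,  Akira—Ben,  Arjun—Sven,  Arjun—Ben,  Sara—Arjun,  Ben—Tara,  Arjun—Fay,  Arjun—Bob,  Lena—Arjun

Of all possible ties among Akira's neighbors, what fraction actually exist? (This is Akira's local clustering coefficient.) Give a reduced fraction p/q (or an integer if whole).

Akira's neighbors: Arjun, Ben, Bob, and Iris (k = 4).
Possible neighbor pairs: C(4,2) = 6. Edges among them: Arjun–Ben, Arjun–Bob, Arjun–Iris → e = 3.
Clustering(Akira) = 3/6 = 1/2.

1/2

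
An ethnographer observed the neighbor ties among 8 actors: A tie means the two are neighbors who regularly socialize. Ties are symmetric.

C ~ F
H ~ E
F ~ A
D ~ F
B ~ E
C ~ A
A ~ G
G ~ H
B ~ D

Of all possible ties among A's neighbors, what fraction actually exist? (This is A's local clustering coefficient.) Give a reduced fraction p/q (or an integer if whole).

A's neighbors: C, F, and G (k = 3).
Possible neighbor pairs: C(3,2) = 3. Edges among them: C–F → e = 1.
Clustering(A) = 1/3.

1/3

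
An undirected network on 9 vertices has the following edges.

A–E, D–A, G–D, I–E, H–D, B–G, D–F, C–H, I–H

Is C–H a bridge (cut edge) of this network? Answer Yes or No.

Without the C–H edge there is no alternate route between C and H, so the network disconnects. It is a bridge.

Yes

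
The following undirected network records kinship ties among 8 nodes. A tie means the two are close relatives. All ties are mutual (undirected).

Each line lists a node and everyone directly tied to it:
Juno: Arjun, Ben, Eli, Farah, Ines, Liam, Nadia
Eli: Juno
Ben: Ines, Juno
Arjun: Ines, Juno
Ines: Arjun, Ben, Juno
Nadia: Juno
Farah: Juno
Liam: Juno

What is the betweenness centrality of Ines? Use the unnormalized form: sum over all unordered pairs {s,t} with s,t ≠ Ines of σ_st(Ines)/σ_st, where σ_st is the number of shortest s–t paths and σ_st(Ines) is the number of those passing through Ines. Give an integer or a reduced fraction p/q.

1/2

Pairs whose geodesics pass through Ines — Arjun–Ben: 1/2.
All other pairs contribute 0.
Summing the contributions gives betweenness(Ines) = 1/2.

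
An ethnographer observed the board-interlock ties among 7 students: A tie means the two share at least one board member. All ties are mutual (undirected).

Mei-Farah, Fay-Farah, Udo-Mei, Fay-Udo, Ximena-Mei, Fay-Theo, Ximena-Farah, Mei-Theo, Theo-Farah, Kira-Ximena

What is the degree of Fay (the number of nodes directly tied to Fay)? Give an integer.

3

Fay is directly tied to Farah, Theo, and Udo. That is 3 neighbors, so the degree of Fay is 3.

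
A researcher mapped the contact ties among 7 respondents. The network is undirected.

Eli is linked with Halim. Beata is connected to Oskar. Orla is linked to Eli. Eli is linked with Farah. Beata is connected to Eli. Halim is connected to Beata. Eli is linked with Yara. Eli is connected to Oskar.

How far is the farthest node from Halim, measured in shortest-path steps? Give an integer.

2

Distances from Halim: Beata:1, Eli:1, Farah:2, Orla:2, Oskar:2, Yara:2.
The largest is 2 (to Yara, Oskar, Orla, and Farah), so the eccentricity of Halim is 2.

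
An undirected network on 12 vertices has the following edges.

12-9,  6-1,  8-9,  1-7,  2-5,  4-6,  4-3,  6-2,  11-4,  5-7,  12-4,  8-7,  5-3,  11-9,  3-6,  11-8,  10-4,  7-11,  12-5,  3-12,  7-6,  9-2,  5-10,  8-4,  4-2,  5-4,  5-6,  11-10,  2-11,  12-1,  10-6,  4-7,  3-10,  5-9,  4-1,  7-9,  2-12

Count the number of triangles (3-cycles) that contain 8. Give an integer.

8's neighbors: 4, 7, 9, and 11.
Neighbor pairs that are themselves tied: 8–4–7; 8–4–11; 8–7–9; 8–7–11; 8–9–11. Each forms one triangle with 8, for 5 in total.

5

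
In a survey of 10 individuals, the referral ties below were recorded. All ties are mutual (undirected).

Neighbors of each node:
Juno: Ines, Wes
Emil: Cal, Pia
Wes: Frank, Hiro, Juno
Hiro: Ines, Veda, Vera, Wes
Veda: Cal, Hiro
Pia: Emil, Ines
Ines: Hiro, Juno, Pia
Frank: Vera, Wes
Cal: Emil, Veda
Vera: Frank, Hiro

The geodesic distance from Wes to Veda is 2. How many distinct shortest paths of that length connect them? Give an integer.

The shortest distance is 2, and the only length-2 path is Wes–Hiro–Veda. So there is exactly 1 shortest path.

1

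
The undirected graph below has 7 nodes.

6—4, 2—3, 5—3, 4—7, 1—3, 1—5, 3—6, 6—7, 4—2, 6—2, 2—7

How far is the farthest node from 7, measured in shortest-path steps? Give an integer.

Distances from 7: 1:3, 2:1, 3:2, 4:1, 5:3, 6:1.
The largest is 3 (to 5 and 1), so the eccentricity of 7 is 3.

3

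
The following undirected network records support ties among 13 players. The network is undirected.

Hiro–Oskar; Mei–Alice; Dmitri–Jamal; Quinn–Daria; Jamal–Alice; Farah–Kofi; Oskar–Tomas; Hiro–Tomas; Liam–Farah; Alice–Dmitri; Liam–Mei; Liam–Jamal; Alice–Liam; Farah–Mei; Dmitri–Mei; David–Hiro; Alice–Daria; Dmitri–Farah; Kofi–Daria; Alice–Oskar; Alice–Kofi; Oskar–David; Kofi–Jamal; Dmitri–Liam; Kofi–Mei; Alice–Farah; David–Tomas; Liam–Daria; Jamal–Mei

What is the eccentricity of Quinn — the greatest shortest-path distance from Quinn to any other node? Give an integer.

Distances from Quinn: Alice:2, Daria:1, David:4, Dmitri:3, Farah:3, Hiro:4, Jamal:3, Kofi:2, Liam:2, Mei:3, Oskar:3, Tomas:4.
The largest is 4 (to David, Tomas, and Hiro), so the eccentricity of Quinn is 4.

4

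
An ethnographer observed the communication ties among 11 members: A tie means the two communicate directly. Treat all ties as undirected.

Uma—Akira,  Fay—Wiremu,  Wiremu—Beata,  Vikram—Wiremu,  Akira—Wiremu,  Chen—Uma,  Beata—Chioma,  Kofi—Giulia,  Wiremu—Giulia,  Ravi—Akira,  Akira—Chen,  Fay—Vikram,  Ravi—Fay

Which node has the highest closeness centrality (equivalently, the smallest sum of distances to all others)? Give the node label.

Farness (sum of distances to all others) for each node — Akira:18, Beata:22, Chen:26, Chioma:31, Fay:21, Giulia:22, Kofi:31, Ravi:24, Uma:26, Vikram:22, Wiremu:15.
The smallest farness is 15, for Wiremu, so Wiremu has the highest closeness.

Wiremu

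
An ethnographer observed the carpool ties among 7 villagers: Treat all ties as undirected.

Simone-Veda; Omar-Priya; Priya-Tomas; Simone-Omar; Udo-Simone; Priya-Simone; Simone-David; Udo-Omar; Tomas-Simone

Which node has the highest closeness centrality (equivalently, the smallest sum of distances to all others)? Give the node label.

Farness (sum of distances to all others) for each node — David:11, Omar:9, Priya:9, Simone:6, Tomas:10, Udo:10, Veda:11.
The smallest farness is 6, for Simone, so Simone has the highest closeness.

Simone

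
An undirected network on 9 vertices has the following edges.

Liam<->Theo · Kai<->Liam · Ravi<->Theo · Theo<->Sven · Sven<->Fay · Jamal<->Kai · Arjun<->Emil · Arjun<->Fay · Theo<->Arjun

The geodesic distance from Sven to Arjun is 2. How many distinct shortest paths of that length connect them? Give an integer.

2

The shortest distance is 2. The length-2 paths are: Sven–Theo–Arjun; Sven–Fay–Arjun.
That gives 2 distinct shortest paths.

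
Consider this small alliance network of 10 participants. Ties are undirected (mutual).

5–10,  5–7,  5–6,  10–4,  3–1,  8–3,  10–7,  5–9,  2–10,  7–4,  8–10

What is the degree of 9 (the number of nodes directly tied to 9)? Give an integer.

9 is directly tied to 5. That is 1 neighbor, so the degree of 9 is 1.

1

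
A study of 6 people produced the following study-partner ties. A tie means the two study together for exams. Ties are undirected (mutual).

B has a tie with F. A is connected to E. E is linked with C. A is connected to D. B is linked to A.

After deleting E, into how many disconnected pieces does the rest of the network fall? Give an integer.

2

Without E, the remaining ties split the others into: {A, B, D, F}; {C}.
That's 2 separate components.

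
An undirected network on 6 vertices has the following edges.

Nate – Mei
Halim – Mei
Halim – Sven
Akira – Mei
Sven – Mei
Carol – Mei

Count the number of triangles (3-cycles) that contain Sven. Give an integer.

1

Sven's neighbors: Halim and Mei.
Neighbor pairs that are themselves tied: Sven–Halim–Mei. Each forms one triangle with Sven, for 1 in total.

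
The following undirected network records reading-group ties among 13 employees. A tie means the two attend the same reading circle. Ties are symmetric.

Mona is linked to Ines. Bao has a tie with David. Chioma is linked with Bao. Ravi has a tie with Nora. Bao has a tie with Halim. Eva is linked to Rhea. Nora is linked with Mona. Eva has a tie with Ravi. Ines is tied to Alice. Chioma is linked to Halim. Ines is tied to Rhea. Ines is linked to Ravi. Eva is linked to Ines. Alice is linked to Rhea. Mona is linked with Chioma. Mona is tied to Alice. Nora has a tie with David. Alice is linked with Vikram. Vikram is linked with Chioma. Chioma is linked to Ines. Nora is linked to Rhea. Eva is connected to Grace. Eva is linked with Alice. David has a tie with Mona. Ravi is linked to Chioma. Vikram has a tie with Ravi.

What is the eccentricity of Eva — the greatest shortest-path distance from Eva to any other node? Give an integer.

Distances from Eva: Alice:1, Bao:3, Chioma:2, David:3, Grace:1, Halim:3, Ines:1, Mona:2, Nora:2, Ravi:1, Rhea:1, Vikram:2.
The largest is 3 (to David, Bao, and Halim), so the eccentricity of Eva is 3.

3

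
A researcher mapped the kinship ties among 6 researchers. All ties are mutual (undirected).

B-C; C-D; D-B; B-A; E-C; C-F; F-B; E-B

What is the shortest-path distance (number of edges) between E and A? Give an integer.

One shortest route is E – B – A, which uses 2 edges, and E and A are not directly tied, so nothing shorter exists. So d(E,A) = 2.

2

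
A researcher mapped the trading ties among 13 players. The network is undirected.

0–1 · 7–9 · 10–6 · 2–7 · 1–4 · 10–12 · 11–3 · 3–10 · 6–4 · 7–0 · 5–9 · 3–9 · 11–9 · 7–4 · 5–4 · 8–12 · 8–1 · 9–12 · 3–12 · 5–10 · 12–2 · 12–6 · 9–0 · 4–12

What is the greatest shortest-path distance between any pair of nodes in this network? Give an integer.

3

Eccentricity of each node (its greatest distance to any other): 0:3, 1:3, 2:3, 3:3, 4:3, 5:3, 6:3, 7:3, 8:3, 9:2, 10:3, 11:3, 12:2.
The maximum eccentricity is 3, realized for instance by the pair 1–11 via 1 – 0 – 9 – 11. So the diameter is 3.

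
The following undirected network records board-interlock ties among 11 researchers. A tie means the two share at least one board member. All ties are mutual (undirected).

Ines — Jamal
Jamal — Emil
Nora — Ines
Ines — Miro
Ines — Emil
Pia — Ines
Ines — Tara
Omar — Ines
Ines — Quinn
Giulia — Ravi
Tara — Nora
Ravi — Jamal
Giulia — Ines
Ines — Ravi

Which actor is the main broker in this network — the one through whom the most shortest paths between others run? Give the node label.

Unnormalized betweenness of each node: Emil:0, Giulia:0, Ines:40, Jamal:1/2, Miro:0, Nora:0, Omar:0, Pia:0, Quinn:0, Ravi:1/2, Tara:0.
Ines has the largest value, 40, making it the main broker — the node through which the most shortest paths run.

Ines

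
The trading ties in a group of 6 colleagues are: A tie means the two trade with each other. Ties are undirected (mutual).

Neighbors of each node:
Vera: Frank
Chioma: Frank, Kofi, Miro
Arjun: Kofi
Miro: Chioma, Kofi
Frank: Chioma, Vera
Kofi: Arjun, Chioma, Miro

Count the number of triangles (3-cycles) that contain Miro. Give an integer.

1

Miro's neighbors: Chioma and Kofi.
Neighbor pairs that are themselves tied: Miro–Chioma–Kofi. Each forms one triangle with Miro, for 1 in total.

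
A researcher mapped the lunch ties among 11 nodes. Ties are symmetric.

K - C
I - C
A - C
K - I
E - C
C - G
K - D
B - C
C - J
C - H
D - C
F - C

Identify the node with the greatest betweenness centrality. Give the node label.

C

Unnormalized betweenness of each node: A:0, B:0, C:85/2, D:0, E:0, F:0, G:0, H:0, I:0, J:0, K:1/2.
C has the largest value, 85/2, making it the main broker — the node through which the most shortest paths run.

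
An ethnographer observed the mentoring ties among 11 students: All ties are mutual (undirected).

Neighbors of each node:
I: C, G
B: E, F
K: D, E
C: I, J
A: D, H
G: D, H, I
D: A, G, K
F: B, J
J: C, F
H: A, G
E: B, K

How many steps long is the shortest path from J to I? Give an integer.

One shortest route is J – C – I, which uses 2 edges, and J and I are not directly tied, so nothing shorter exists. So d(J,I) = 2.

2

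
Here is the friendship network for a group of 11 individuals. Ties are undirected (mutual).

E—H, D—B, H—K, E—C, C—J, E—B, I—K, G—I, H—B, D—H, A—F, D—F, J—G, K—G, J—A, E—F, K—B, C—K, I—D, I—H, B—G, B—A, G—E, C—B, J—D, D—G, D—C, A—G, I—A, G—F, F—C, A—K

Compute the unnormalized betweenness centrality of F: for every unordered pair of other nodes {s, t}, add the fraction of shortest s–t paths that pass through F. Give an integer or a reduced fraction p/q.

23/20

Pairs whose geodesics pass through F — G–C: 1/6; A–C: 1/4; A–D: 1/5; A–E: 1/3; D–E: 1/5.
All other pairs contribute 0.
Summing the contributions gives betweenness(F) = 23/20.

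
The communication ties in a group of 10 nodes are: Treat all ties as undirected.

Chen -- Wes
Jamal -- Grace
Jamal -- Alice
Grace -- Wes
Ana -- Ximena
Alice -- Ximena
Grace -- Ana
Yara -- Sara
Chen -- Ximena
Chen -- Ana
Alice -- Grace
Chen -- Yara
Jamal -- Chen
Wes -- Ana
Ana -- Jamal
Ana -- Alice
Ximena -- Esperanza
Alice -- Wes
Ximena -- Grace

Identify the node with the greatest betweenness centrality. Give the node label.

Chen

Unnormalized betweenness of each node: Alice:5/4, Ana:11/4, Chen:61/4, Esperanza:0, Grace:5/4, Jamal:3/2, Sara:0, Wes:3/2, Ximena:19/2, Yara:8.
Chen has the largest value, 61/4, making it the main broker — the node through which the most shortest paths run.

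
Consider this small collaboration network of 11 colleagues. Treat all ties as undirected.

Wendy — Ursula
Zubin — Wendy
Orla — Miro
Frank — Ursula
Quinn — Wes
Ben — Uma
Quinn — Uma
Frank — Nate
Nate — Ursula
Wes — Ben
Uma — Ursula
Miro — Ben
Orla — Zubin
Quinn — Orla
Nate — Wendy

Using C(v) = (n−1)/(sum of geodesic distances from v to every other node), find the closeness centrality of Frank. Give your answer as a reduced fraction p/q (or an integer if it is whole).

10/27

Distances from Frank: Ben:3, Miro:4, Nate:1, Orla:4, Quinn:3, Uma:2, Ursula:1, Wendy:2, Wes:4, Zubin:3. Sum = 27.
n = 11, so closeness = 10/27.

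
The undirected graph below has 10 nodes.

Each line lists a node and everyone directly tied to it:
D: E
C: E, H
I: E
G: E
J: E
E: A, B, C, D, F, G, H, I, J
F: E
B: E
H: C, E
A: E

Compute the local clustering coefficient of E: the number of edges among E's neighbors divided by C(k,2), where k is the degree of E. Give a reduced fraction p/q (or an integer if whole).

E's neighbors: A, B, C, D, F, G, H, I, and J (k = 9).
Possible neighbor pairs: C(9,2) = 36. Edges among them: C–H → e = 1.
Clustering(E) = 1/36.

1/36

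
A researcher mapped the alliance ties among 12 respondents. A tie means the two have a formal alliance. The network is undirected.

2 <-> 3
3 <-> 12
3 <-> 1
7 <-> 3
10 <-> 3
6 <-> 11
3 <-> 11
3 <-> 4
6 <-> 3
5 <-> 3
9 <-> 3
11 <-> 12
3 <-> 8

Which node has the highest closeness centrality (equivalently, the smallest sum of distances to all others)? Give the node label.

3

Farness (sum of distances to all others) for each node — 1:21, 2:21, 3:11, 4:21, 5:21, 6:20, 7:21, 8:21, 9:21, 10:21, 11:19, 12:20.
The smallest farness is 11, for 3, so 3 has the highest closeness.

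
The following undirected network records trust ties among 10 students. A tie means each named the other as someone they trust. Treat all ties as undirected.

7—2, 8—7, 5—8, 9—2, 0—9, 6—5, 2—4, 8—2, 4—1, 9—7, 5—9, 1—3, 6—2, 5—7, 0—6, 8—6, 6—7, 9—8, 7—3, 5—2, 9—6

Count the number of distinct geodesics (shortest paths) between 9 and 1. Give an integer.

2

The shortest distance is 3. The length-3 paths are: 9–2–4–1; 9–7–3–1.
That gives 2 distinct shortest paths.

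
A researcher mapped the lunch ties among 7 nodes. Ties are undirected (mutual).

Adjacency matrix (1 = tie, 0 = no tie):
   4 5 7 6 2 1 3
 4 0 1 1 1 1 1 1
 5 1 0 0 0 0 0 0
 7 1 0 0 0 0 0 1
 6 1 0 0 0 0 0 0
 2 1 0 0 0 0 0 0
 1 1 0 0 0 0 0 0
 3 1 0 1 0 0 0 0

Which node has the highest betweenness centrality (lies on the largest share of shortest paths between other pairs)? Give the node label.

Unnormalized betweenness of each node: 1:0, 2:0, 3:0, 4:14, 5:0, 6:0, 7:0.
4 has the largest value, 14, making it the main broker — the node through which the most shortest paths run.

4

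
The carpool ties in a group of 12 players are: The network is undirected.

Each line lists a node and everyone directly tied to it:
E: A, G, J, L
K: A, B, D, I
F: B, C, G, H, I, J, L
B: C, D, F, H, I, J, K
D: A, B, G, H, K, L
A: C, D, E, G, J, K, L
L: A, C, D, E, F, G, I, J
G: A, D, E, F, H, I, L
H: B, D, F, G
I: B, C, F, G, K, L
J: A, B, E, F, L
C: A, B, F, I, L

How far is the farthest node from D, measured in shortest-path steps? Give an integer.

Distances from D: A:1, B:1, C:2, E:2, F:2, G:1, H:1, I:2, J:2, K:1, L:1.
The largest is 2 (to E, J, C, F, and I), so the eccentricity of D is 2.

2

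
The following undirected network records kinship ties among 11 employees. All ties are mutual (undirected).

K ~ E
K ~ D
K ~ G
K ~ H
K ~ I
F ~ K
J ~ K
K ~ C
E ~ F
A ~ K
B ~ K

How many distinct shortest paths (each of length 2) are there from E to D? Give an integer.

1

The shortest distance is 2, and the only length-2 path is E–K–D. So there is exactly 1 shortest path.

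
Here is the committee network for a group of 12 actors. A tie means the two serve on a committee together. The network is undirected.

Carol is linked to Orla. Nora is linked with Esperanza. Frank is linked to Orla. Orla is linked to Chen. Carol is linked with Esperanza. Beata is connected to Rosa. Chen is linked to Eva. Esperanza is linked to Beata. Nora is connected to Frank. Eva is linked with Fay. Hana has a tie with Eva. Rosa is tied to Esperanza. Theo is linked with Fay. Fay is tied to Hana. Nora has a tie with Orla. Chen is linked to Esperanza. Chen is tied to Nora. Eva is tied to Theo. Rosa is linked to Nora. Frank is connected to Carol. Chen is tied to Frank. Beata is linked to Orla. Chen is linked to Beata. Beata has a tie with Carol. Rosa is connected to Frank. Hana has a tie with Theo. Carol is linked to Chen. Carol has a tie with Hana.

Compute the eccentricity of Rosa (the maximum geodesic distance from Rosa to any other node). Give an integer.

4

Distances from Rosa: Beata:1, Carol:2, Chen:2, Esperanza:1, Eva:3, Fay:4, Frank:1, Hana:3, Nora:1, Orla:2, Theo:4.
The largest is 4 (to Fay and Theo), so the eccentricity of Rosa is 4.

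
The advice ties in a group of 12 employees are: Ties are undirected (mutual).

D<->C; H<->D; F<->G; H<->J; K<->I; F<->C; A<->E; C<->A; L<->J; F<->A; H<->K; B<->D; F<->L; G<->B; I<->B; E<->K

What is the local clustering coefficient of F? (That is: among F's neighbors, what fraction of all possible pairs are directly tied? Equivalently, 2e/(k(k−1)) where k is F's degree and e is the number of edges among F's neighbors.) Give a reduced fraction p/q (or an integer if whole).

1/6

F's neighbors: A, C, G, and L (k = 4).
Possible neighbor pairs: C(4,2) = 6. Edges among them: A–C → e = 1.
Clustering(F) = 1/6.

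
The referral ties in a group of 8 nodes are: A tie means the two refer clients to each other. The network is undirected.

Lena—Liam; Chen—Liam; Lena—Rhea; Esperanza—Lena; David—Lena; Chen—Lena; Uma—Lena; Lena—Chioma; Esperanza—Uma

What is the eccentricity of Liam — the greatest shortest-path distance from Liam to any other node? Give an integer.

2

Distances from Liam: Chen:1, Chioma:2, David:2, Esperanza:2, Lena:1, Rhea:2, Uma:2.
The largest is 2 (to Rhea, Uma, Chioma, David, and Esperanza), so the eccentricity of Liam is 2.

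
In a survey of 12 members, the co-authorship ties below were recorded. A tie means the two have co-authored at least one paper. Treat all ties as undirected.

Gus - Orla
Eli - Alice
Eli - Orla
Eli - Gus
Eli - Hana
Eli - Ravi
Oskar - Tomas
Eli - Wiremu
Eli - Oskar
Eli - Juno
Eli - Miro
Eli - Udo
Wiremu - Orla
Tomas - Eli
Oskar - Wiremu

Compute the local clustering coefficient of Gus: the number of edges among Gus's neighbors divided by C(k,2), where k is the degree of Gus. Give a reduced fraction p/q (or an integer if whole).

1

Gus's neighbors: Eli and Orla (k = 2).
Possible neighbor pairs: C(2,2) = 1. Edges among them: Eli–Orla → e = 1.
Clustering(Gus) = 1/1.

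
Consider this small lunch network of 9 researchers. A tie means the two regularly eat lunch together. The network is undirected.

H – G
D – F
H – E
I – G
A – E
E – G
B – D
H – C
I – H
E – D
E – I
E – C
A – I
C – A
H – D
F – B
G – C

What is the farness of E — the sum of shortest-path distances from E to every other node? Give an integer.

Distances from E: A:1, B:2, C:1, D:1, F:2, G:1, H:1, I:1.
Sum = 1 + 2 + 1 + 1 + 2 + 1 + 1 + 1 = 10.

10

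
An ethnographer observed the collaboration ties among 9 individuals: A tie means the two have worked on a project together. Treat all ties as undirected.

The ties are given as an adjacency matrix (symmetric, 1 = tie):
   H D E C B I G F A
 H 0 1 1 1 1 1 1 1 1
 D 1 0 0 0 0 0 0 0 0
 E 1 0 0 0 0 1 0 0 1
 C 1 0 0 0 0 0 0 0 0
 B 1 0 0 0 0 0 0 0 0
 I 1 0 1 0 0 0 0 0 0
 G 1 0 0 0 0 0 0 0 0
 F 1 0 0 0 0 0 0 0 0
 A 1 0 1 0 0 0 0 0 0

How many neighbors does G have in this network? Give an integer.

G is directly tied to H. That is 1 neighbor, so the degree of G is 1.

1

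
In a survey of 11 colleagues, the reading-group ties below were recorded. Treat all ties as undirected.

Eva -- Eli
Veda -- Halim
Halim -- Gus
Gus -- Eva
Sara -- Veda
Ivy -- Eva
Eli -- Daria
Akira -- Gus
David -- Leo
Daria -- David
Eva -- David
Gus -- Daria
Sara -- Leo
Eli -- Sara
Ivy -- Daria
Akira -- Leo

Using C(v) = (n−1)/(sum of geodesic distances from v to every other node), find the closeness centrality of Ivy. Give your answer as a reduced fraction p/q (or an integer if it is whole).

Distances from Ivy: Akira:3, Daria:1, David:2, Eli:2, Eva:1, Gus:2, Halim:3, Leo:3, Sara:3, Veda:4. Sum = 24.
n = 11, so closeness = 10/24 = 5/12.

5/12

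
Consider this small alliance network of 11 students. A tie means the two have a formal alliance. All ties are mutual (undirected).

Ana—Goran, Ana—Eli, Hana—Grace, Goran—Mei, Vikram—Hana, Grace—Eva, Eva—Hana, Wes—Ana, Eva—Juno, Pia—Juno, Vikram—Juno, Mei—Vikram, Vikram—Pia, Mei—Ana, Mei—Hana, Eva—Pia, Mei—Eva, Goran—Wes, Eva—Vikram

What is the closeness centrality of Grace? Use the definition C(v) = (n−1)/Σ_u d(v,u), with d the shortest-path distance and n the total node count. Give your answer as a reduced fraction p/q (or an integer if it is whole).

5/12

Distances from Grace: Ana:3, Eli:4, Eva:1, Goran:3, Hana:1, Juno:2, Mei:2, Pia:2, Vikram:2, Wes:4. Sum = 24.
n = 11, so closeness = 10/24 = 5/12.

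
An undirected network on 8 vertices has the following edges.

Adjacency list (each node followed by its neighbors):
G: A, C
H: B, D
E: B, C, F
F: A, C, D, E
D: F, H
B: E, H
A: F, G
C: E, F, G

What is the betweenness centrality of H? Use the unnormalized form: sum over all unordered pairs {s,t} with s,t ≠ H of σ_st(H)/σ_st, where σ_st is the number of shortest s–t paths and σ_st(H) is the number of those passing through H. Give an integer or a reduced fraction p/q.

1

Pairs whose geodesics pass through H — D–B: 1.
All other pairs contribute 0.
Summing the contributions gives betweenness(H) = 1.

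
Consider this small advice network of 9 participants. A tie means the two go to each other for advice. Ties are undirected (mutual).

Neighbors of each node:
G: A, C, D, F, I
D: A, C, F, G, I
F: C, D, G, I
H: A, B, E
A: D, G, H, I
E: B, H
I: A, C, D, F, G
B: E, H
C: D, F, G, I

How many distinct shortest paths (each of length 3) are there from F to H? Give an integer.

3

The shortest distance is 3. The length-3 paths are: F–D–A–H; F–I–A–H; F–G–A–H.
That gives 3 distinct shortest paths.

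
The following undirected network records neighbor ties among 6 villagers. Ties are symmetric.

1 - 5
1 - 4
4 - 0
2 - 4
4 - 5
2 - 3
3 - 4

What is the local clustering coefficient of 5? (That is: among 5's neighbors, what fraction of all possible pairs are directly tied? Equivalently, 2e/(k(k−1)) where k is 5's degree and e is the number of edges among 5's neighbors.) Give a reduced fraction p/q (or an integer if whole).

5's neighbors: 1 and 4 (k = 2).
Possible neighbor pairs: C(2,2) = 1. Edges among them: 1–4 → e = 1.
Clustering(5) = 1/1.

1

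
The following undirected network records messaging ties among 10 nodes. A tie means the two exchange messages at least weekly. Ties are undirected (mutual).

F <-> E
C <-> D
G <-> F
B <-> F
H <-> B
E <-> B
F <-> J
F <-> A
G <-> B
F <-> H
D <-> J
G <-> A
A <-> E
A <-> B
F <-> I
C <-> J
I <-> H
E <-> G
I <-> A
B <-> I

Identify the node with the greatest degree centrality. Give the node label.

F

Degrees — A:5, B:6, C:2, D:2, E:4, F:7, G:4, H:3, I:4, J:3.
The maximum is 7, attained only by F.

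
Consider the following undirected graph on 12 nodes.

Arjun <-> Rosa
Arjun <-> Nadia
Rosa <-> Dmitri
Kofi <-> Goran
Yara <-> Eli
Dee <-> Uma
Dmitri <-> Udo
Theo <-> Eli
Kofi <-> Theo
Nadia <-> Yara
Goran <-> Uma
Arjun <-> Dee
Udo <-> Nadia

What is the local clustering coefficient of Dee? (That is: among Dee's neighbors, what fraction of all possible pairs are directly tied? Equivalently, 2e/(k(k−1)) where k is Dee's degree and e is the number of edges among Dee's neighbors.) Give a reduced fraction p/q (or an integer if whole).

Dee's neighbors: Arjun and Uma (k = 2).
Possible neighbor pairs: C(2,2) = 1. Edges among them: none → e = 0.
Clustering(Dee) = 0/1.

0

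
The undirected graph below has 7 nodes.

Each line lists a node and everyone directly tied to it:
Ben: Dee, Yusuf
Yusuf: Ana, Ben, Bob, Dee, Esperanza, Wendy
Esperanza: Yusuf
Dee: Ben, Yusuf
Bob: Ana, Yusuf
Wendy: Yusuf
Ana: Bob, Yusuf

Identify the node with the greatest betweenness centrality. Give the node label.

Yusuf

Unnormalized betweenness of each node: Ana:0, Ben:0, Bob:0, Dee:0, Esperanza:0, Wendy:0, Yusuf:13.
Yusuf has the largest value, 13, making it the main broker — the node through which the most shortest paths run.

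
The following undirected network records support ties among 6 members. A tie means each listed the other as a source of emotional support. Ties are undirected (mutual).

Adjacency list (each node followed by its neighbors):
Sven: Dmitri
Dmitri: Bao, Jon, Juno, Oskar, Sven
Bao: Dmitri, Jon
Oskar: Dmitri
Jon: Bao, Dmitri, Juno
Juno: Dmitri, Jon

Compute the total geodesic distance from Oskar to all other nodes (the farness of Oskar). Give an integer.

9

Distances from Oskar: Bao:2, Dmitri:1, Jon:2, Juno:2, Sven:2.
Sum = 2 + 1 + 2 + 2 + 2 = 9.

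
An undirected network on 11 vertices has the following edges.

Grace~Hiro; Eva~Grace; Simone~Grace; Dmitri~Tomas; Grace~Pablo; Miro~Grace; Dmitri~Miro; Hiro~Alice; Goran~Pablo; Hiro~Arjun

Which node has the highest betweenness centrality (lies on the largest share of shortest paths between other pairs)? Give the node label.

Unnormalized betweenness of each node: Alice:0, Arjun:0, Dmitri:9, Eva:0, Goran:0, Grace:38, Hiro:17, Miro:16, Pablo:9, Simone:0, Tomas:0.
Grace has the largest value, 38, making it the main broker — the node through which the most shortest paths run.

Grace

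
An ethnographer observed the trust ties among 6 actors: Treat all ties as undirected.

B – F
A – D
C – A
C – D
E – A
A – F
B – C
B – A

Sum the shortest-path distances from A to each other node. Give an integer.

5

Distances from A: B:1, C:1, D:1, E:1, F:1.
Sum = 1 + 1 + 1 + 1 + 1 = 5.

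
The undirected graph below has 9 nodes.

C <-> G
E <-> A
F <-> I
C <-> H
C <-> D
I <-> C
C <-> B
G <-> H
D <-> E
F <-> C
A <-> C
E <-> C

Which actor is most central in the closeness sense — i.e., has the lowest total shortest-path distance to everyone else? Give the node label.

Farness (sum of distances to all others) for each node — A:14, B:15, C:8, D:14, E:13, F:14, G:14, H:14, I:14.
The smallest farness is 8, for C, so C has the highest closeness.

C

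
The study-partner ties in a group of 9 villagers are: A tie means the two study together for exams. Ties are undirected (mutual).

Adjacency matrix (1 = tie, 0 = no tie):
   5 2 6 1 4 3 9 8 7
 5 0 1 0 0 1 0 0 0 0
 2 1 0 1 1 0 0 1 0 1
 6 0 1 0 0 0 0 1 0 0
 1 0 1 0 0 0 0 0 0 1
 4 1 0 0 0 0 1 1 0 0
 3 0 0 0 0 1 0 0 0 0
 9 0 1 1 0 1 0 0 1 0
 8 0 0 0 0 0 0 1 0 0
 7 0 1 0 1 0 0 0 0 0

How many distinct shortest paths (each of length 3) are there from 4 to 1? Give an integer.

The shortest distance is 3. The length-3 paths are: 4–5–2–1; 4–9–2–1.
That gives 2 distinct shortest paths.

2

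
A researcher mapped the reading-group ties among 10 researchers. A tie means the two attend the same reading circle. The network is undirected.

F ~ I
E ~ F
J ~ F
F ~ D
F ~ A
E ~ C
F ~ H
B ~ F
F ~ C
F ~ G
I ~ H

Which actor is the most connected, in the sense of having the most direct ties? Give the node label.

F

Degrees — A:1, B:1, C:2, D:1, E:2, F:9, G:1, H:2, I:2, J:1.
The maximum is 9, attained only by F.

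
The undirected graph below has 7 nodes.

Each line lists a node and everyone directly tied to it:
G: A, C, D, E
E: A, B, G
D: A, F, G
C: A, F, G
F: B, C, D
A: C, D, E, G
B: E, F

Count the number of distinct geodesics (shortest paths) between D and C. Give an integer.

The shortest distance is 2. The length-2 paths are: D–A–C; D–G–C; D–F–C.
That gives 3 distinct shortest paths.

3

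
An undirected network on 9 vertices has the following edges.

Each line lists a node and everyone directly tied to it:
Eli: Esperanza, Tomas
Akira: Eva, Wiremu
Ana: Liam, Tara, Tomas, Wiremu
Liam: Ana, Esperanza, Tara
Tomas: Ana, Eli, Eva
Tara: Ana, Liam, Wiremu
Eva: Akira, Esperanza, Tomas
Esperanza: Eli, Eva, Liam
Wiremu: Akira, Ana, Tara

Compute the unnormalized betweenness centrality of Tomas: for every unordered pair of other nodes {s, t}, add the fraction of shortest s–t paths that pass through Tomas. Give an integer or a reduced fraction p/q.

29/6

Pairs whose geodesics pass through Tomas — Eli–Eva: 1/2; Eli–Akira: 1/2; Eli–Wiremu: 1; Eli–Tara: 1/2; Eli–Ana: 1; Eva–Tara: 1/3; Eva–Ana: 1.
All other pairs contribute 0.
Summing the contributions gives betweenness(Tomas) = 29/6.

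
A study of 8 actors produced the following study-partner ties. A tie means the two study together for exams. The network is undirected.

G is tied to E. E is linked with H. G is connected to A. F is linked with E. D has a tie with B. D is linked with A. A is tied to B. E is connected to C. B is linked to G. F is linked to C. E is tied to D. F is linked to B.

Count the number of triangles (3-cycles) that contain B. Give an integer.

B's neighbors: A, D, F, and G.
Neighbor pairs that are themselves tied: B–A–D; B–A–G. Each forms one triangle with B, for 2 in total.

2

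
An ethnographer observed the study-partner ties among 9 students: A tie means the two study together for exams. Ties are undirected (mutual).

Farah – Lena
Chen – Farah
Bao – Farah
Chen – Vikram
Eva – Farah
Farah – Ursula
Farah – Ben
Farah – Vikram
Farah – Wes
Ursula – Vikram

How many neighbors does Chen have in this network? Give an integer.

Chen is directly tied to Farah and Vikram. That is 2 neighbors, so the degree of Chen is 2.

2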